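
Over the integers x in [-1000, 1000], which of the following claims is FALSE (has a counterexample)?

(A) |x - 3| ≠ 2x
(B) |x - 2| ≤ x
(A) x = 1: LHS = |1 - 3| = |-2| = 2, RHS = 2·1 = 2; 2 ≠ 2 — FAILS
(B) x = 0: LHS = |0 - 2| = |-2| = 2; 2 ≤ 0 — FAILS

Answer: Both A and B are false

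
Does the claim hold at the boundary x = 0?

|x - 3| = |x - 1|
x = 0: LHS = |0 - 3| = |-3| = 3, RHS = |0 - 1| = |-1| = 1; 3 = 1 — FAILS

The relation fails at x = 0, so x = 0 is a counterexample.

Answer: No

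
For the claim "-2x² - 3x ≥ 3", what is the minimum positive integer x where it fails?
Testing positive integers:
x = 1: LHS = -2·1² - 3·1 = -5; -5 ≥ 3 — FAILS  ← smallest positive counterexample

Answer: x = 1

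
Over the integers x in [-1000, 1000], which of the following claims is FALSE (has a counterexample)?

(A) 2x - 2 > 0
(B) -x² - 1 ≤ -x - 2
(A) x = 0: LHS = 2·0 - 2 = -2; -2 > 0 — FAILS
(B) x = 0: LHS = -0² - 1 = -1, RHS = -0 - 2 = -2; -1 ≤ -2 — FAILS

Answer: Both A and B are false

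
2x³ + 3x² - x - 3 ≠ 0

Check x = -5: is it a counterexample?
Substitute x = -5 into the relation:
x = -5: LHS = 2·(-5)³ + 3·(-5)² - (-5) - 3 = -173; -173 ≠ 0 — holds

The relation holds at x = -5, so it is not a counterexample.

Answer: No, x = -5 is not a counterexample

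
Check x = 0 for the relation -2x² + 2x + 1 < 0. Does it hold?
x = 0: LHS = -2·0² + 2·0 + 1 = 1; 1 < 0 — FAILS

The relation fails at x = 0, so x = 0 is a counterexample.

Answer: No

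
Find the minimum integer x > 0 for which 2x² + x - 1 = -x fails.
Testing positive integers:
x = 1: LHS = 2·1² + 1 - 1 = 2; 2 = -1 — FAILS  ← smallest positive counterexample

Answer: x = 1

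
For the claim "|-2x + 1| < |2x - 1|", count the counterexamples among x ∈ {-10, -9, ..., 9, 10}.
Counterexamples in [-10, 10]: {-10, -9, -8, -7, -6, -5, -4, -3, -2, -1, 0, 1, 2, 3, 4, 5, 6, 7, 8, 9, 10}.

Counting them gives 21 values.

Answer: 21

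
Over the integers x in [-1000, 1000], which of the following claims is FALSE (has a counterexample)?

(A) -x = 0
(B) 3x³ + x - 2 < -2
(A) x = 1: -1 = 0 — FAILS
(B) x = 0: LHS = 3·0³ + 0 - 2 = -2; -2 < -2 — FAILS

Answer: Both A and B are false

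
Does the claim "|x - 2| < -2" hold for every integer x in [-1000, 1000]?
The claim fails at x = 0:
x = 0: LHS = |0 - 2| = |-2| = 2; 2 < -2 — FAILS

Because a single integer refutes it, the statement is false.

Answer: False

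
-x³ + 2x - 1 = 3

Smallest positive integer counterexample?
Testing positive integers:
x = 1: LHS = -1³ + 2·1 - 1 = 0; 0 = 3 — FAILS  ← smallest positive counterexample

Answer: x = 1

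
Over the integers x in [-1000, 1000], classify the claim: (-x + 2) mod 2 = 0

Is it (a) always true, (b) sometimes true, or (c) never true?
Holds at x = 0: LHS = (-0 + 2) mod 2 = 2 mod 2 = 0; 0 = 0 — holds
Fails at x = 1: LHS = (-1 + 2) mod 2 = 1 mod 2 = 1; 1 = 0 — FAILS
It is satisfied by some integers in the range but not all.

Answer: Sometimes true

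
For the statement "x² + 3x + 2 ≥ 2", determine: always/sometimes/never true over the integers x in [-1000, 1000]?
Holds at x = 0: LHS = 0² + 3·0 + 2 = 2; 2 ≥ 2 — holds
Fails at x = -1: LHS = (-1)² + 3·(-1) + 2 = 0; 0 ≥ 2 — FAILS
It is satisfied by some integers in the range but not all.

Answer: Sometimes true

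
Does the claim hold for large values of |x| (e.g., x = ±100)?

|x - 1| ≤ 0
x = 100: LHS = |100 - 1| = |99| = 99; 99 ≤ 0 — FAILS
x = -100: LHS = |(-100) - 1| = |-101| = 101; 101 ≤ 0 — FAILS

Answer: No, fails for both x = 100 and x = -100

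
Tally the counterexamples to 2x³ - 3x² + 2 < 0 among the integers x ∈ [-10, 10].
Counterexamples in [-10, 10]: {0, 1, 2, 3, 4, 5, 6, 7, 8, 9, 10}.

Counting them gives 11 values.

Answer: 11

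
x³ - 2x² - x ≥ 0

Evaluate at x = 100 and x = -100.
x = 100: LHS = 100³ - 2·100² - 100 = 979900; 979900 ≥ 0 — holds
x = -100: LHS = (-100)³ - 2·(-100)² - (-100) = -1019900; -1019900 ≥ 0 — FAILS

Answer: Partially: holds for x = 100, fails for x = -100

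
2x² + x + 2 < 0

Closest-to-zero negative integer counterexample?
Testing negative integers from -1 downward:
x = -1: LHS = 2·(-1)² + (-1) + 2 = 3; 3 < 0 — FAILS  ← closest negative counterexample to 0

Answer: x = -1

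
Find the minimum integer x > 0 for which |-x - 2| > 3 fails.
Testing positive integers:
x = 1: LHS = |-1 - 2| = |-3| = 3; 3 > 3 — FAILS  ← smallest positive counterexample

Answer: x = 1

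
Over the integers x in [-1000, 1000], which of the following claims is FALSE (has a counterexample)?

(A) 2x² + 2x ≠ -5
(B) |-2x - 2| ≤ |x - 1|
(A) Over all integers in [-1000, 1000], LHS − RHS is always positive; it is smallest at x = 0, where it equals 5:
x = 0: LHS = 2·0² + 2·0 = 0; 0 ≠ -5 — holds
At the ends of the range:
x = -1000: LHS = 2·(-1000)² + 2·(-1000) = 1998000; 1998000 ≠ -5 — holds
x = 1000: LHS = 2·1000² + 2·1000 = 2002000; 2002000 ≠ -5 — holds
Hence LHS − RHS is never 0, i.e. the two sides are never equal, so the relation holds for every integer in [-1000, 1000].

(B) x = 0: LHS = |-2·0 - 2| = |-2| = 2, RHS = |0 - 1| = |-1| = 1; 2 ≤ 1 — FAILS

Only (B) has a counterexample.

Answer: B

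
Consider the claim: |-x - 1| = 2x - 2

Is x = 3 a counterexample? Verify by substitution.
Substitute x = 3 into the relation:
x = 3: LHS = |-3 - 1| = |-4| = 4, RHS = 2·3 - 2 = 4; 4 = 4 — holds

The claim holds here, so x = 3 is not a counterexample. (A counterexample exists elsewhere, e.g. x = 0.)

Answer: No, x = 3 is not a counterexample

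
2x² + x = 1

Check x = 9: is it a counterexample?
Substitute x = 9 into the relation:
x = 9: LHS = 2·9² + 9 = 171; 171 = 1 — FAILS

Since the claim fails at x = 9, this value is a counterexample.

Answer: Yes, x = 9 is a counterexample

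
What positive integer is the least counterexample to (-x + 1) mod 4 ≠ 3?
Testing positive integers:
x = 1: LHS = (-1 + 1) mod 4 = 0 mod 4 = 0; 0 ≠ 3 — holds
x = 2: LHS = (-2 + 1) mod 4 = (-1) mod 4 = 3; 3 ≠ 3 — FAILS  ← smallest positive counterexample

Answer: x = 2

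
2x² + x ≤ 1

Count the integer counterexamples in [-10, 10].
Counterexamples in [-10, 10]: {-10, -9, -8, -7, -6, -5, -4, -3, -2, 1, 2, 3, 4, 5, 6, 7, 8, 9, 10}.

Counting them gives 19 values.

Answer: 19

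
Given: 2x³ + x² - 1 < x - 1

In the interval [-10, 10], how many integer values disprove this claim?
Counterexamples in [-10, 10]: {-1, 0, 1, 2, 3, 4, 5, 6, 7, 8, 9, 10}.

Counting them gives 12 values.

Answer: 12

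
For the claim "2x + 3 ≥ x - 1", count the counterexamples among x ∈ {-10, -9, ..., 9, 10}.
Counterexamples in [-10, 10]: {-10, -9, -8, -7, -6, -5}.

Counting them gives 6 values.

Answer: 6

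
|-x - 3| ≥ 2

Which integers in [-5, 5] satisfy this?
Holds for: {-5, -1, 0, 1, 2, 3, 4, 5}
Fails for: {-4, -3, -2}

Answer: {-5, -1, 0, 1, 2, 3, 4, 5}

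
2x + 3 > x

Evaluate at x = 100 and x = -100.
x = 100: LHS = 2·100 + 3 = 203; 203 > 100 — holds
x = -100: LHS = 2·(-100) + 3 = -197; -197 > -100 — FAILS

Answer: Partially: holds for x = 100, fails for x = -100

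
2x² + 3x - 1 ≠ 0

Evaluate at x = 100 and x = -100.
x = 100: LHS = 2·100² + 3·100 - 1 = 20299; 20299 ≠ 0 — holds
x = -100: LHS = 2·(-100)² + 3·(-100) - 1 = 19699; 19699 ≠ 0 — holds

Answer: Yes, holds for both x = 100 and x = -100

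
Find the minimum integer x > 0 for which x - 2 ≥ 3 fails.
Testing positive integers:
x = 1: LHS = 1 - 2 = -1; -1 ≥ 3 — FAILS  ← smallest positive counterexample

Answer: x = 1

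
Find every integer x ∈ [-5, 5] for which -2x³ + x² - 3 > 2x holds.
Holds for: {-5, -4, -3, -2, -1}
Fails for: {0, 1, 2, 3, 4, 5}

Answer: {-5, -4, -3, -2, -1}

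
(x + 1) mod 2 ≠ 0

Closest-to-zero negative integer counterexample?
Testing negative integers from -1 downward:
x = -1: LHS = ((-1) + 1) mod 2 = 0 mod 2 = 0; 0 ≠ 0 — FAILS  ← closest negative counterexample to 0

Answer: x = -1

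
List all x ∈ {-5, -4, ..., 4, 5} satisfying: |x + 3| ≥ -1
An absolute value is never negative, so the left side is ≥ 0 for every x, while the right side is -1. Tightest case in [-5, 5] is x = -3:
x = -3: LHS = |(-3) + 3| = |0| = 0; 0 ≥ -1 — holds
Hence LHS − RHS is never negative, i.e. LHS ≥ RHS throughout, so the relation holds for every integer in [-5, 5].

Answer: All integers in [-5, 5]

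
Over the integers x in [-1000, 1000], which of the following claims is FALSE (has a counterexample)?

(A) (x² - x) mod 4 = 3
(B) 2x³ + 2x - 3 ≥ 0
(A) x = 0: LHS = (0² - 0) mod 4 = 0 mod 4 = 0; 0 = 3 — FAILS
(B) x = 0: LHS = 2·0³ + 2·0 - 3 = -3; -3 ≥ 0 — FAILS

Answer: Both A and B are false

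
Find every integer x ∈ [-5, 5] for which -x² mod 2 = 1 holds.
Holds for: {-5, -3, -1, 1, 3, 5}
Fails for: {-4, -2, 0, 2, 4}

Answer: {-5, -3, -1, 1, 3, 5}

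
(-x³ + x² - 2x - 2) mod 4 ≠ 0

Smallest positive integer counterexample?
Testing positive integers:
x = 1: LHS = (-1³ + 1² - 2·1 - 2) mod 4 = (-4) mod 4 = 0; 0 ≠ 0 — FAILS  ← smallest positive counterexample

Answer: x = 1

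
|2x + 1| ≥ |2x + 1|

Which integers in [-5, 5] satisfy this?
Over all integers in [-5, 5], LHS − RHS is smallest at x = 0, where it equals 0:
x = 0: LHS = |2·0 + 1| = |1| = 1, RHS = |2·0 + 1| = |1| = 1; 1 ≥ 1 — holds
At the ends of the range:
x = -5: LHS = |2·(-5) + 1| = |-9| = 9, RHS = |2·(-5) + 1| = |-9| = 9; 9 ≥ 9 — holds
x = 5: LHS = |2·5 + 1| = |11| = 11, RHS = |2·5 + 1| = |11| = 11; 11 ≥ 11 — holds
Hence LHS − RHS is never negative, i.e. LHS ≥ RHS throughout, so the relation holds for every integer in [-5, 5].

Answer: All integers in [-5, 5]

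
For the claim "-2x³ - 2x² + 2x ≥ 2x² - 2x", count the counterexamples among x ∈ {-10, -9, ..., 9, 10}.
Counterexamples in [-10, 10]: {-2, -1, 1, 2, 3, 4, 5, 6, 7, 8, 9, 10}.

Counting them gives 12 values.

Answer: 12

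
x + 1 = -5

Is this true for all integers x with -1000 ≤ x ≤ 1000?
The claim fails at x = 0:
x = 0: LHS = 0 + 1 = 1; 1 = -5 — FAILS

Because a single integer refutes it, the statement is false.

Answer: False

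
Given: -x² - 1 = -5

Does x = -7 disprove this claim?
Substitute x = -7 into the relation:
x = -7: LHS = -(-7)² - 1 = -50; -50 = -5 — FAILS

Since the claim fails at x = -7, this value is a counterexample.

Answer: Yes, x = -7 is a counterexample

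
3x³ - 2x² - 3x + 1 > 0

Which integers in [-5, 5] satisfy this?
Holds for: {0, 2, 3, 4, 5}
Fails for: {-5, -4, -3, -2, -1, 1}

Answer: {0, 2, 3, 4, 5}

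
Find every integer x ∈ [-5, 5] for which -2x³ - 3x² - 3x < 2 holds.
Holds for: {0, 1, 2, 3, 4, 5}
Fails for: {-5, -4, -3, -2, -1}

Answer: {0, 1, 2, 3, 4, 5}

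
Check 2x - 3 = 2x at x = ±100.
x = 100: LHS = 2·100 - 3 = 197, RHS = 2·100 = 200; 197 = 200 — FAILS
x = -100: LHS = 2·(-100) - 3 = -203, RHS = 2·(-100) = -200; -203 = -200 — FAILS

Answer: No, fails for both x = 100 and x = -100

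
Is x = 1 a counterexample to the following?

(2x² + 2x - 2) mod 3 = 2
Substitute x = 1 into the relation:
x = 1: LHS = (2·1² + 2·1 - 2) mod 3 = 2 mod 3 = 2; 2 = 2 — holds

The claim holds here, so x = 1 is not a counterexample. (A counterexample exists elsewhere, e.g. x = 0.)

Answer: No, x = 1 is not a counterexample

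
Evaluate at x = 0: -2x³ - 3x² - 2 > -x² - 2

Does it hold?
x = 0: LHS = -2·0³ - 3·0² - 2 = -2, RHS = -0² - 2 = -2; -2 > -2 — FAILS

The relation fails at x = 0, so x = 0 is a counterexample.

Answer: No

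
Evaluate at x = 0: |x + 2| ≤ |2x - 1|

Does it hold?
x = 0: LHS = |0 + 2| = |2| = 2, RHS = |2·0 - 1| = |-1| = 1; 2 ≤ 1 — FAILS

The relation fails at x = 0, so x = 0 is a counterexample.

Answer: No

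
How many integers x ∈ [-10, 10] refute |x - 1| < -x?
Counterexamples in [-10, 10]: {-10, -9, -8, -7, -6, -5, -4, -3, -2, -1, 0, 1, 2, 3, 4, 5, 6, 7, 8, 9, 10}.

Counting them gives 21 values.

Answer: 21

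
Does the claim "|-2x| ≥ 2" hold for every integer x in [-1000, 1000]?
The claim fails at x = 0:
x = 0: LHS = |-2·0| = |0| = 0; 0 ≥ 2 — FAILS

Because a single integer refutes it, the statement is false.

Answer: False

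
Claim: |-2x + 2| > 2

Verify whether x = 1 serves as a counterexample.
Substitute x = 1 into the relation:
x = 1: LHS = |-2·1 + 2| = |0| = 0; 0 > 2 — FAILS

Since the claim fails at x = 1, this value is a counterexample.

Answer: Yes, x = 1 is a counterexample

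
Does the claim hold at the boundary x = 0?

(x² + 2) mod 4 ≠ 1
x = 0: LHS = (0² + 2) mod 4 = 2 mod 4 = 2; 2 ≠ 1 — holds

The relation is satisfied at x = 0.

Answer: Yes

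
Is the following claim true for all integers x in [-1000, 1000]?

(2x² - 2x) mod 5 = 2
The claim fails at x = 0:
x = 0: LHS = (2·0² - 2·0) mod 5 = 0 mod 5 = 0; 0 = 2 — FAILS

Because a single integer refutes it, the statement is false.

Answer: False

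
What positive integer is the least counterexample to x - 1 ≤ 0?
Testing positive integers:
x = 1: LHS = 1 - 1 = 0; 0 ≤ 0 — holds
x = 2: LHS = 2 - 1 = 1; 1 ≤ 0 — FAILS  ← smallest positive counterexample

Answer: x = 2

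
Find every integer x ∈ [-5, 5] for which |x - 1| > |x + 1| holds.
Holds for: {-5, -4, -3, -2, -1}
Fails for: {0, 1, 2, 3, 4, 5}

Answer: {-5, -4, -3, -2, -1}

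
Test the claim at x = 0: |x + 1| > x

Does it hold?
x = 0: LHS = |0 + 1| = |1| = 1; 1 > 0 — holds

The relation is satisfied at x = 0.

Answer: Yes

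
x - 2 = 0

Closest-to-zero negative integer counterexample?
Testing negative integers from -1 downward:
x = -1: LHS = (-1) - 2 = -3; -3 = 0 — FAILS  ← closest negative counterexample to 0

Answer: x = -1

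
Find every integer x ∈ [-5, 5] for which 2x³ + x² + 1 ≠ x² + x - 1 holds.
Track d = LHS − RHS over the integers in [-5, 5]. Equality would need d = 0, but d changes sign only between consecutive integers, jumping over 0:
x = -2: LHS = 2·(-2)³ + (-2)² + 1 = -11, RHS = (-2)² + (-2) - 1 = 1; -11 ≠ 1 — holds  (d = -12)
x = -1: LHS = 2·(-1)³ + (-1)² + 1 = 0, RHS = (-1)² + (-1) - 1 = -1; 0 ≠ -1 — holds  (d = 1)
Away from these crossings d keeps a constant sign, and checking every integer in [-5, 5] confirms d ≠ 0 throughout. Hence the two sides are never equal, so the relation holds for every integer in [-5, 5].

Answer: All integers in [-5, 5]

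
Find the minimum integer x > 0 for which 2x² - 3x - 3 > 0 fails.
Testing positive integers:
x = 1: LHS = 2·1² - 3·1 - 3 = -4; -4 > 0 — FAILS  ← smallest positive counterexample

Answer: x = 1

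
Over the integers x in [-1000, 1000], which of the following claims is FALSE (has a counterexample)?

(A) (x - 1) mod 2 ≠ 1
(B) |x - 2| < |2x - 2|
(A) x = 0: LHS = (0 - 1) mod 2 = (-1) mod 2 = 1; 1 ≠ 1 — FAILS
(B) x = 0: LHS = |0 - 2| = |-2| = 2, RHS = |2·0 - 2| = |-2| = 2; 2 < 2 — FAILS

Answer: Both A and B are false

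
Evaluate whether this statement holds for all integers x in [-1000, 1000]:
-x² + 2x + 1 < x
The claim fails at x = 0:
x = 0: LHS = -0² + 2·0 + 1 = 1; 1 < 0 — FAILS

Because a single integer refutes it, the statement is false.

Answer: False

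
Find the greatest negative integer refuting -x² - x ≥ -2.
Testing negative integers from -1 downward:
x = -1: LHS = -(-1)² - (-1) = 0; 0 ≥ -2 — holds
x = -2: LHS = -(-2)² - (-2) = -2; -2 ≥ -2 — holds
x = -3: LHS = -(-3)² - (-3) = -6; -6 ≥ -2 — FAILS  ← closest negative counterexample to 0

Answer: x = -3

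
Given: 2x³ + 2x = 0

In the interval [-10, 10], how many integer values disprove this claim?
Counterexamples in [-10, 10]: {-10, -9, -8, -7, -6, -5, -4, -3, -2, -1, 1, 2, 3, 4, 5, 6, 7, 8, 9, 10}.

Counting them gives 20 values.

Answer: 20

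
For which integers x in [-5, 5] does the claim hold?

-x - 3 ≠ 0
Holds for: {-5, -4, -2, -1, 0, 1, 2, 3, 4, 5}
Fails for: {-3}

Answer: {-5, -4, -2, -1, 0, 1, 2, 3, 4, 5}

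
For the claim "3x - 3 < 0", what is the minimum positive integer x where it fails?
Testing positive integers:
x = 1: LHS = 3·1 - 3 = 0; 0 < 0 — FAILS  ← smallest positive counterexample

Answer: x = 1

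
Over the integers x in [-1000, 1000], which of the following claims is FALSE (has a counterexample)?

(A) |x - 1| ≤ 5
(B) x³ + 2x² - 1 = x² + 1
(A) x = -5: LHS = |(-5) - 1| = |-6| = 6; 6 ≤ 5 — FAILS
(B) x = 0: LHS = 0³ + 2·0² - 1 = -1, RHS = 0² + 1 = 1; -1 = 1 — FAILS

Answer: Both A and B are false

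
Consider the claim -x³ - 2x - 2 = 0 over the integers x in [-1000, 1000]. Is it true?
The claim fails at x = 0:
x = 0: LHS = -0³ - 2·0 - 2 = -2; -2 = 0 — FAILS

Because a single integer refutes it, the statement is false.

Answer: False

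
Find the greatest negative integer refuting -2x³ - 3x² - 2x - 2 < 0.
Testing negative integers from -1 downward:
x = -1: LHS = -2·(-1)³ - 3·(-1)² - 2·(-1) - 2 = -1; -1 < 0 — holds
x = -2: LHS = -2·(-2)³ - 3·(-2)² - 2·(-2) - 2 = 6; 6 < 0 — FAILS  ← closest negative counterexample to 0

Answer: x = -2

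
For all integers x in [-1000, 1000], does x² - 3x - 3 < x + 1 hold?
The claim fails at x = -1:
x = -1: LHS = (-1)² - 3·(-1) - 3 = 1, RHS = (-1) + 1 = 0; 1 < 0 — FAILS

Because a single integer refutes it, the statement is false.

Answer: False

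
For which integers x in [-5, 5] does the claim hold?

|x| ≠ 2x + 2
Track d = LHS − RHS over the integers in [-5, 5]. Equality would need d = 0, but d changes sign only between consecutive integers, jumping over 0:
x = -1: LHS = |-1| = 1, RHS = 2·(-1) + 2 = 0; 1 ≠ 0 — holds  (d = 1)
x = 0: LHS = |0| = 0, RHS = 2·0 + 2 = 2; 0 ≠ 2 — holds  (d = -2)
Away from these crossings d keeps a constant sign, and checking every integer in [-5, 5] confirms d ≠ 0 throughout. Hence the two sides are never equal, so the relation holds for every integer in [-5, 5].

Answer: All integers in [-5, 5]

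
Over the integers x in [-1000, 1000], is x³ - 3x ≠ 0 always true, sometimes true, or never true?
Holds at x = 1: LHS = 1³ - 3·1 = -2; -2 ≠ 0 — holds
Fails at x = 0: LHS = 0³ - 3·0 = 0; 0 ≠ 0 — FAILS
It is satisfied by some integers in the range but not all.

Answer: Sometimes true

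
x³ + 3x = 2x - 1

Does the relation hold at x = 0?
x = 0: LHS = 0³ + 3·0 = 0, RHS = 2·0 - 1 = -1; 0 = -1 — FAILS

The relation fails at x = 0, so x = 0 is a counterexample.

Answer: No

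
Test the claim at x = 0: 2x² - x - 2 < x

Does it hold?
x = 0: LHS = 2·0² - 0 - 2 = -2; -2 < 0 — holds

The relation is satisfied at x = 0.

Answer: Yes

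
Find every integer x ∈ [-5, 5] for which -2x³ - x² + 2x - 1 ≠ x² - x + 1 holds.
Holds for: {-5, -4, -3, -1, 0, 1, 2, 3, 4, 5}
Fails for: {-2}

Answer: {-5, -4, -3, -1, 0, 1, 2, 3, 4, 5}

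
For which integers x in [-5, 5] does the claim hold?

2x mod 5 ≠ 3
Holds for: {-5, -4, -3, -2, 0, 1, 2, 3, 5}
Fails for: {-1, 4}

Answer: {-5, -4, -3, -2, 0, 1, 2, 3, 5}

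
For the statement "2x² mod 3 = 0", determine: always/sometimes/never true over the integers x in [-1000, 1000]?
Holds at x = 0: LHS = (2·0²) mod 3 = 0 mod 3 = 0; 0 = 0 — holds
Fails at x = 1: LHS = (2·1²) mod 3 = 2 mod 3 = 2; 2 = 0 — FAILS
It is satisfied by some integers in the range but not all.

Answer: Sometimes true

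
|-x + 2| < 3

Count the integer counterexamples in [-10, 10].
Counterexamples in [-10, 10]: {-10, -9, -8, -7, -6, -5, -4, -3, -2, -1, 5, 6, 7, 8, 9, 10}.

Counting them gives 16 values.

Answer: 16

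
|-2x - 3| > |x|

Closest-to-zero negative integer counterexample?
Testing negative integers from -1 downward:
x = -1: LHS = |-2·(-1) - 3| = |-1| = 1, RHS = |-1| = 1; 1 > 1 — FAILS  ← closest negative counterexample to 0

Answer: x = -1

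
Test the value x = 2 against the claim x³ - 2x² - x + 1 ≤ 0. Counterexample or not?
Substitute x = 2 into the relation:
x = 2: LHS = 2³ - 2·2² - 2 + 1 = -1; -1 ≤ 0 — holds

The claim holds here, so x = 2 is not a counterexample. (A counterexample exists elsewhere, e.g. x = 0.)

Answer: No, x = 2 is not a counterexample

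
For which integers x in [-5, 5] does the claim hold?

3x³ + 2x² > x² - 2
Holds for: {0, 1, 2, 3, 4, 5}
Fails for: {-5, -4, -3, -2, -1}

Answer: {0, 1, 2, 3, 4, 5}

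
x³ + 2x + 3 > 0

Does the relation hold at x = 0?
x = 0: LHS = 0³ + 2·0 + 3 = 3; 3 > 0 — holds

The relation is satisfied at x = 0.

Answer: Yes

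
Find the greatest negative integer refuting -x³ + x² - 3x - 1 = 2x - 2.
Testing negative integers from -1 downward:
x = -1: LHS = -(-1)³ + (-1)² - 3·(-1) - 1 = 4, RHS = 2·(-1) - 2 = -4; 4 = -4 — FAILS  ← closest negative counterexample to 0

Answer: x = -1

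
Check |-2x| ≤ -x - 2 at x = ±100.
x = 100: LHS = |-2·100| = |-200| = 200, RHS = -100 - 2 = -102; 200 ≤ -102 — FAILS
x = -100: LHS = |-2·(-100)| = |200| = 200, RHS = -(-100) - 2 = 98; 200 ≤ 98 — FAILS

Answer: No, fails for both x = 100 and x = -100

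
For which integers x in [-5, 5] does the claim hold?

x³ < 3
Holds for: {-5, -4, -3, -2, -1, 0, 1}
Fails for: {2, 3, 4, 5}

Answer: {-5, -4, -3, -2, -1, 0, 1}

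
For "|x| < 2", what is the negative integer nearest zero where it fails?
Testing negative integers from -1 downward:
x = -1: LHS = |-1| = 1; 1 < 2 — holds
x = -2: LHS = |-2| = 2; 2 < 2 — FAILS  ← closest negative counterexample to 0

Answer: x = -2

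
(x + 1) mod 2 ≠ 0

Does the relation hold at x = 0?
x = 0: LHS = (0 + 1) mod 2 = 1 mod 2 = 1; 1 ≠ 0 — holds

The relation is satisfied at x = 0.

Answer: Yes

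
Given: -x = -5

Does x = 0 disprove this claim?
Substitute x = 0 into the relation:
x = 0: LHS = -0 = 0; 0 = -5 — FAILS

Since the claim fails at x = 0, this value is a counterexample.

Answer: Yes, x = 0 is a counterexample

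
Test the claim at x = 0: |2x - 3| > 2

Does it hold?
x = 0: LHS = |2·0 - 3| = |-3| = 3; 3 > 2 — holds

The relation is satisfied at x = 0.

Answer: Yes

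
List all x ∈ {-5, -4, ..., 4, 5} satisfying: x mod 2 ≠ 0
Holds for: {-5, -3, -1, 1, 3, 5}
Fails for: {-4, -2, 0, 2, 4}

Answer: {-5, -3, -1, 1, 3, 5}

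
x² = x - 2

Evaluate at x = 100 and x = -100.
x = 100: LHS = 100² = 10000, RHS = 100 - 2 = 98; 10000 = 98 — FAILS
x = -100: LHS = (-100)² = 10000, RHS = (-100) - 2 = -102; 10000 = -102 — FAILS

Answer: No, fails for both x = 100 and x = -100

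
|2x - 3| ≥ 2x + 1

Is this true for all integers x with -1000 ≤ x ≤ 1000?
The claim fails at x = 1:
x = 1: LHS = |2·1 - 3| = |-1| = 1, RHS = 2·1 + 1 = 3; 1 ≥ 3 — FAILS

Because a single integer refutes it, the statement is false.

Answer: False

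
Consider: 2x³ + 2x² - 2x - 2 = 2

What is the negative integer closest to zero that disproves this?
Testing negative integers from -1 downward:
x = -1: LHS = 2·(-1)³ + 2·(-1)² - 2·(-1) - 2 = 0; 0 = 2 — FAILS  ← closest negative counterexample to 0

Answer: x = -1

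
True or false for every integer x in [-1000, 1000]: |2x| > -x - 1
Over all integers in [-1000, 1000], LHS − RHS is smallest at x = 0, where it equals 1:
x = 0: LHS = |2·0| = |0| = 0, RHS = -0 - 1 = -1; 0 > -1 — holds
At the ends of the range:
x = -1000: LHS = |2·(-1000)| = |-2000| = 2000, RHS = -(-1000) - 1 = 999; 2000 > 999 — holds
x = 1000: LHS = |2·1000| = |2000| = 2000, RHS = -1000 - 1 = -1001; 2000 > -1001 — holds
Hence LHS − RHS is never zero or negative, i.e. LHS > RHS throughout, so the relation holds for every integer in [-1000, 1000].

No counterexample exists.

Answer: True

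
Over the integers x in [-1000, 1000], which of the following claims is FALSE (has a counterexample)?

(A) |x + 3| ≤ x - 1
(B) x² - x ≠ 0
(A) x = 0: LHS = |0 + 3| = |3| = 3, RHS = 0 - 1 = -1; 3 ≤ -1 — FAILS
(B) x = 0: LHS = 0² - 0 = 0; 0 ≠ 0 — FAILS

Answer: Both A and B are false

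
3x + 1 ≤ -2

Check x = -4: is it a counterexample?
Substitute x = -4 into the relation:
x = -4: LHS = 3·(-4) + 1 = -11; -11 ≤ -2 — holds

The claim holds here, so x = -4 is not a counterexample. (A counterexample exists elsewhere, e.g. x = 0.)

Answer: No, x = -4 is not a counterexample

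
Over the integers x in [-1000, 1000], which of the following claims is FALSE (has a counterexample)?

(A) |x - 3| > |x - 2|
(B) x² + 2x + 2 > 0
(A) x = 3: LHS = |3 - 3| = |0| = 0, RHS = |3 - 2| = |1| = 1; 0 > 1 — FAILS

(B) Over all integers in [-1000, 1000], LHS − RHS is smallest at x = -1, where it equals 1:
x = -1: LHS = (-1)² + 2·(-1) + 2 = 1; 1 > 0 — holds
At the ends of the range:
x = -1000: LHS = (-1000)² + 2·(-1000) + 2 = 998002; 998002 > 0 — holds
x = 1000: LHS = 1000² + 2·1000 + 2 = 1002002; 1002002 > 0 — holds
Hence LHS − RHS is never zero or negative, i.e. LHS > RHS throughout, so the relation holds for every integer in [-1000, 1000].

Only (A) has a counterexample.

Answer: A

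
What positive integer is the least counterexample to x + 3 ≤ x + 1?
Testing positive integers:
x = 1: LHS = 1 + 3 = 4, RHS = 1 + 1 = 2; 4 ≤ 2 — FAILS  ← smallest positive counterexample

Answer: x = 1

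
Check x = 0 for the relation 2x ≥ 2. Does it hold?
x = 0: LHS = 2·0 = 0; 0 ≥ 2 — FAILS

The relation fails at x = 0, so x = 0 is a counterexample.

Answer: No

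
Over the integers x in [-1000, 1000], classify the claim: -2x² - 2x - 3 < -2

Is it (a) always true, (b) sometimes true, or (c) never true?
Over all integers in [-1000, 1000], LHS − RHS is largest at x = 0, where it equals -1:
x = 0: LHS = -2·0² - 2·0 - 3 = -3; -3 < -2 — holds
At the ends of the range:
x = -1000: LHS = -2·(-1000)² - 2·(-1000) - 3 = -1998003; -1998003 < -2 — holds
x = 1000: LHS = -2·1000² - 2·1000 - 3 = -2002003; -2002003 < -2 — holds
Hence LHS − RHS is never zero or positive, i.e. LHS < RHS throughout, so the relation holds for every integer in [-1000, 1000].

No counterexample exists.

Answer: Always true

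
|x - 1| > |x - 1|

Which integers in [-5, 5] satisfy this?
Over all integers in [-5, 5], LHS − RHS is largest at x = 0, where it equals 0:
x = 0: LHS = |0 - 1| = |-1| = 1, RHS = |0 - 1| = |-1| = 1; 1 > 1 — FAILS
At the ends of the range:
x = -5: LHS = |(-5) - 1| = |-6| = 6, RHS = |(-5) - 1| = |-6| = 6; 6 > 6 — FAILS
x = 5: LHS = |5 - 1| = |4| = 4, RHS = |5 - 1| = |4| = 4; 4 > 4 — FAILS
Hence LHS − RHS is never positive, i.e. LHS ≤ RHS throughout, so the claimed relation (>) fails for every integer in [-5, 5].

Answer: None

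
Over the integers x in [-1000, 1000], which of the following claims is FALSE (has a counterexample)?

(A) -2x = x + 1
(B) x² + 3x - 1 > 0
(A) x = 0: LHS = -2·0 = 0, RHS = 0 + 1 = 1; 0 = 1 — FAILS
(B) x = 0: LHS = 0² + 3·0 - 1 = -1; -1 > 0 — FAILS

Answer: Both A and B are false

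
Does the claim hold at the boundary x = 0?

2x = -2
x = 0: LHS = 2·0 = 0; 0 = -2 — FAILS

The relation fails at x = 0, so x = 0 is a counterexample.

Answer: No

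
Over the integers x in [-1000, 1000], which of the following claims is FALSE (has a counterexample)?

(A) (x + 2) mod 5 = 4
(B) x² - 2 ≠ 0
(A) x = 0: LHS = (0 + 2) mod 5 = 2 mod 5 = 2; 2 = 4 — FAILS

(B) Track d = LHS − RHS over the integers in [-1000, 1000]. Equality would need d = 0, but d changes sign only between consecutive integers, jumping over 0:
x = -2: LHS = (-2)² - 2 = 2; 2 ≠ 0 — holds  (d = 2)
x = -1: LHS = (-1)² - 2 = -1; -1 ≠ 0 — holds  (d = -1)
x = 1: LHS = 1² - 2 = -1; -1 ≠ 0 — holds  (d = -1)
x = 2: LHS = 2² - 2 = 2; 2 ≠ 0 — holds  (d = 2)
Away from these crossings d keeps a constant sign, and checking every integer in [-1000, 1000] confirms d ≠ 0 throughout. Hence the two sides are never equal, so the relation holds for every integer in [-1000, 1000].

Only (A) has a counterexample.

Answer: A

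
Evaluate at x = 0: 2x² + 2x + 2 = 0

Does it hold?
x = 0: LHS = 2·0² + 2·0 + 2 = 2; 2 = 0 — FAILS

The relation fails at x = 0, so x = 0 is a counterexample.

Answer: No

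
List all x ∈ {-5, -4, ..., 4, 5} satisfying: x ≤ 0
Holds for: {-5, -4, -3, -2, -1, 0}
Fails for: {1, 2, 3, 4, 5}

Answer: {-5, -4, -3, -2, -1, 0}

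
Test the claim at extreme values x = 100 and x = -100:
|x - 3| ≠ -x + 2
x = 100: LHS = |100 - 3| = |97| = 97, RHS = -100 + 2 = -98; 97 ≠ -98 — holds
x = -100: LHS = |(-100) - 3| = |-103| = 103, RHS = -(-100) + 2 = 102; 103 ≠ 102 — holds

Answer: Yes, holds for both x = 100 and x = -100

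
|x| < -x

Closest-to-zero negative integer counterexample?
Testing negative integers from -1 downward:
x = -1: LHS = |-1| = 1, RHS = -(-1) = 1; 1 < 1 — FAILS  ← closest negative counterexample to 0

Answer: x = -1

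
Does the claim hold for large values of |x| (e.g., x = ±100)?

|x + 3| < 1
x = 100: LHS = |100 + 3| = |103| = 103; 103 < 1 — FAILS
x = -100: LHS = |(-100) + 3| = |-97| = 97; 97 < 1 — FAILS

Answer: No, fails for both x = 100 and x = -100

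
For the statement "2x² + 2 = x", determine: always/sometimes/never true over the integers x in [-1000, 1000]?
Over all integers in [-1000, 1000], LHS − RHS is always positive; it is smallest at x = 0, where it equals 2:
x = 0: LHS = 2·0² + 2 = 2; 2 = 0 — FAILS
At the ends of the range:
x = -1000: LHS = 2·(-1000)² + 2 = 2000002; 2000002 = -1000 — FAILS
x = 1000: LHS = 2·1000² + 2 = 2000002; 2000002 = 1000 — FAILS
Hence LHS − RHS is never 0, i.e. the two sides are never equal, so the claimed relation (=) fails for every integer in [-1000, 1000].

No integer in the range satisfies it.

Answer: Never true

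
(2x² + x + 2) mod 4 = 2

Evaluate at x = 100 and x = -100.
x = 100: LHS = (2·100² + 100 + 2) mod 4 = 20102 mod 4 = 2; 2 = 2 — holds
x = -100: LHS = (2·(-100)² + (-100) + 2) mod 4 = 19902 mod 4 = 2; 2 = 2 — holds

Answer: Yes, holds for both x = 100 and x = -100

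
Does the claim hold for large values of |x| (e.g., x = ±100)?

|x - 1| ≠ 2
x = 100: LHS = |100 - 1| = |99| = 99; 99 ≠ 2 — holds
x = -100: LHS = |(-100) - 1| = |-101| = 101; 101 ≠ 2 — holds

Answer: Yes, holds for both x = 100 and x = -100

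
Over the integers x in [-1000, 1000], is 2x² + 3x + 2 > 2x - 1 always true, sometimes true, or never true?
Over all integers in [-1000, 1000], LHS − RHS is smallest at x = 0, where it equals 3:
x = 0: LHS = 2·0² + 3·0 + 2 = 2, RHS = 2·0 - 1 = -1; 2 > -1 — holds
At the ends of the range:
x = -1000: LHS = 2·(-1000)² + 3·(-1000) + 2 = 1997002, RHS = 2·(-1000) - 1 = -2001; 1997002 > -2001 — holds
x = 1000: LHS = 2·1000² + 3·1000 + 2 = 2003002, RHS = 2·1000 - 1 = 1999; 2003002 > 1999 — holds
Hence LHS − RHS is never zero or negative, i.e. LHS > RHS throughout, so the relation holds for every integer in [-1000, 1000].

No counterexample exists.

Answer: Always true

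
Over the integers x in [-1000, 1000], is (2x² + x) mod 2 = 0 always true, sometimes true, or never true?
Holds at x = 0: LHS = (2·0² + 0) mod 2 = 0 mod 2 = 0; 0 = 0 — holds
Fails at x = 1: LHS = (2·1² + 1) mod 2 = 3 mod 2 = 1; 1 = 0 — FAILS
It is satisfied by some integers in the range but not all.

Answer: Sometimes true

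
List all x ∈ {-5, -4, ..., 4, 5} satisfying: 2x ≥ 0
Holds for: {0, 1, 2, 3, 4, 5}
Fails for: {-5, -4, -3, -2, -1}

Answer: {0, 1, 2, 3, 4, 5}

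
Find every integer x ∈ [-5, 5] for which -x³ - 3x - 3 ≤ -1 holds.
Holds for: {0, 1, 2, 3, 4, 5}
Fails for: {-5, -4, -3, -2, -1}

Answer: {0, 1, 2, 3, 4, 5}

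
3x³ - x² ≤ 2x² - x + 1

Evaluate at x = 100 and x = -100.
x = 100: LHS = 3·100³ - 100² = 2990000, RHS = 2·100² - 100 + 1 = 19901; 2990000 ≤ 19901 — FAILS
x = -100: LHS = 3·(-100)³ - (-100)² = -3010000, RHS = 2·(-100)² - (-100) + 1 = 20101; -3010000 ≤ 20101 — holds

Answer: Partially: fails for x = 100, holds for x = -100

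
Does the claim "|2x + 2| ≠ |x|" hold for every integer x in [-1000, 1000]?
The claim fails at x = -2:
x = -2: LHS = |2·(-2) + 2| = |-2| = 2, RHS = |-2| = 2; 2 ≠ 2 — FAILS

Because a single integer refutes it, the statement is false.

Answer: False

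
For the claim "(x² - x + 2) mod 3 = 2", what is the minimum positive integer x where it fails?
Testing positive integers:
x = 1: LHS = (1² - 1 + 2) mod 3 = 2 mod 3 = 2; 2 = 2 — holds
x = 2: LHS = (2² - 2 + 2) mod 3 = 4 mod 3 = 1; 1 = 2 — FAILS  ← smallest positive counterexample

Answer: x = 2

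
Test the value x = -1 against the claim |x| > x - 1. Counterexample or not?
Substitute x = -1 into the relation:
x = -1: LHS = |-1| = 1, RHS = (-1) - 1 = -2; 1 > -2 — holds

The relation holds at x = -1, so it is not a counterexample.

Answer: No, x = -1 is not a counterexample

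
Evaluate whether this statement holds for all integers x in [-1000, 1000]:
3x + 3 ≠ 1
Track d = LHS − RHS over the integers in [-1000, 1000]. Equality would need d = 0, but d changes sign only between consecutive integers, jumping over 0:
x = -1: LHS = 3·(-1) + 3 = 0; 0 ≠ 1 — holds  (d = -1)
x = 0: LHS = 3·0 + 3 = 3; 3 ≠ 1 — holds  (d = 2)
Away from these crossings d keeps a constant sign, and checking every integer in [-1000, 1000] confirms d ≠ 0 throughout. Hence the two sides are never equal, so the relation holds for every integer in [-1000, 1000].

No counterexample exists.

Answer: True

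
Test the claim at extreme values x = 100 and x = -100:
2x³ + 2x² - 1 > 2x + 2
x = 100: LHS = 2·100³ + 2·100² - 1 = 2019999, RHS = 2·100 + 2 = 202; 2019999 > 202 — holds
x = -100: LHS = 2·(-100)³ + 2·(-100)² - 1 = -1980001, RHS = 2·(-100) + 2 = -198; -1980001 > -198 — FAILS

Answer: Partially: holds for x = 100, fails for x = -100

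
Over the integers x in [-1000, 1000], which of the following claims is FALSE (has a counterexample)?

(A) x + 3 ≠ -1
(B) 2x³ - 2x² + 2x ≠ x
(A) x = -4: LHS = (-4) + 3 = -1; -1 ≠ -1 — FAILS
(B) x = 0: LHS = 2·0³ - 2·0² + 2·0 = 0; 0 ≠ 0 — FAILS

Answer: Both A and B are false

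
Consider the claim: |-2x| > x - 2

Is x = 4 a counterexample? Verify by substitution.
Substitute x = 4 into the relation:
x = 4: LHS = |-2·4| = |-8| = 8, RHS = 4 - 2 = 2; 8 > 2 — holds

The relation holds at x = 4, so it is not a counterexample.

Answer: No, x = 4 is not a counterexample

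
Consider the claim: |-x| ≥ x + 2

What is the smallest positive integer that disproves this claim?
Testing positive integers:
x = 1: LHS = |-1| = 1, RHS = 1 + 2 = 3; 1 ≥ 3 — FAILS  ← smallest positive counterexample

Answer: x = 1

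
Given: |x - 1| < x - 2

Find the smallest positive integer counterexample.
Testing positive integers:
x = 1: LHS = |1 - 1| = |0| = 0, RHS = 1 - 2 = -1; 0 < -1 — FAILS  ← smallest positive counterexample

Answer: x = 1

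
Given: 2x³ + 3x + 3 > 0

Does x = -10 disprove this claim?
Substitute x = -10 into the relation:
x = -10: LHS = 2·(-10)³ + 3·(-10) + 3 = -2027; -2027 > 0 — FAILS

Since the claim fails at x = -10, this value is a counterexample.

Answer: Yes, x = -10 is a counterexample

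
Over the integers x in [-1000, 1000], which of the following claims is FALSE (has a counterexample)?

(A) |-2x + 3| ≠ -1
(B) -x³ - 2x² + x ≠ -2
(A) An absolute value is never negative, so the left side is ≥ 0 for every x, while the right side is -1. Tightest case in [-1000, 1000] is x = 1:
x = 1: LHS = |-2·1 + 3| = |1| = 1; 1 ≠ -1 — holds
Hence LHS − RHS is never 0, i.e. the two sides are never equal, so the relation holds for every integer in [-1000, 1000].

(B) x = 1: LHS = -1³ - 2·1² + 1 = -2; -2 ≠ -2 — FAILS

Only (B) has a counterexample.

Answer: B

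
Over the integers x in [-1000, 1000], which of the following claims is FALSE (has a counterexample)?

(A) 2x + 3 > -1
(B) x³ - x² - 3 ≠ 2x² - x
(A) x = -2: LHS = 2·(-2) + 3 = -1; -1 > -1 — FAILS
(B) x = 3: LHS = 3³ - 3² - 3 = 15, RHS = 2·3² - 3 = 15; 15 ≠ 15 — FAILS

Answer: Both A and B are false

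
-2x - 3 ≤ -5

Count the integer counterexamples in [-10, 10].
Counterexamples in [-10, 10]: {-10, -9, -8, -7, -6, -5, -4, -3, -2, -1, 0}.

Counting them gives 11 values.

Answer: 11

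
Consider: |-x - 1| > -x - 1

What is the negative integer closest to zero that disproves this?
Testing negative integers from -1 downward:
x = -1: LHS = |-(-1) - 1| = |0| = 0, RHS = -(-1) - 1 = 0; 0 > 0 — FAILS  ← closest negative counterexample to 0

Answer: x = -1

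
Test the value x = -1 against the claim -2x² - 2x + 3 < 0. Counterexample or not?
Substitute x = -1 into the relation:
x = -1: LHS = -2·(-1)² - 2·(-1) + 3 = 3; 3 < 0 — FAILS

Since the claim fails at x = -1, this value is a counterexample.

Answer: Yes, x = -1 is a counterexample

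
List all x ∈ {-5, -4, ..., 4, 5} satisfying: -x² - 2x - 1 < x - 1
Holds for: {-5, -4, 1, 2, 3, 4, 5}
Fails for: {-3, -2, -1, 0}

Answer: {-5, -4, 1, 2, 3, 4, 5}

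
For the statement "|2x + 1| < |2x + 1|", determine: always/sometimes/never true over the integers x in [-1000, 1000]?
Over all integers in [-1000, 1000], LHS − RHS is smallest at x = 0, where it equals 0:
x = 0: LHS = |2·0 + 1| = |1| = 1, RHS = |2·0 + 1| = |1| = 1; 1 < 1 — FAILS
At the ends of the range:
x = -1000: LHS = |2·(-1000) + 1| = |-1999| = 1999, RHS = |2·(-1000) + 1| = |-1999| = 1999; 1999 < 1999 — FAILS
x = 1000: LHS = |2·1000 + 1| = |2001| = 2001, RHS = |2·1000 + 1| = |2001| = 2001; 2001 < 2001 — FAILS
Hence LHS − RHS is never negative, i.e. LHS ≥ RHS throughout, so the claimed relation (<) fails for every integer in [-1000, 1000].

No integer in the range satisfies it.

Answer: Never true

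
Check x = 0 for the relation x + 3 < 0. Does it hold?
x = 0: LHS = 0 + 3 = 3; 3 < 0 — FAILS

The relation fails at x = 0, so x = 0 is a counterexample.

Answer: No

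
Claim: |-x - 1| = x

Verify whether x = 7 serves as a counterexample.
Substitute x = 7 into the relation:
x = 7: LHS = |-7 - 1| = |-8| = 8; 8 = 7 — FAILS

Since the claim fails at x = 7, this value is a counterexample.

Answer: Yes, x = 7 is a counterexample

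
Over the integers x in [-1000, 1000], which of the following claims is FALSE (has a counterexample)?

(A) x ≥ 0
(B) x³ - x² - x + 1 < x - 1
(A) x = -1: -1 ≥ 0 — FAILS
(B) x = 0: LHS = 0³ - 0² - 0 + 1 = 1, RHS = 0 - 1 = -1; 1 < -1 — FAILS

Answer: Both A and B are false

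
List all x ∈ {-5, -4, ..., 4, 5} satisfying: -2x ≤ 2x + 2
Holds for: {0, 1, 2, 3, 4, 5}
Fails for: {-5, -4, -3, -2, -1}

Answer: {0, 1, 2, 3, 4, 5}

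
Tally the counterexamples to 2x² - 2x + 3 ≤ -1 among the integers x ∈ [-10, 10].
Counterexamples in [-10, 10]: {-10, -9, -8, -7, -6, -5, -4, -3, -2, -1, 0, 1, 2, 3, 4, 5, 6, 7, 8, 9, 10}.

Counting them gives 21 values.

Answer: 21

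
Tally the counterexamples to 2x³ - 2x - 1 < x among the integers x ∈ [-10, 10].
Counterexamples in [-10, 10]: {-1, 2, 3, 4, 5, 6, 7, 8, 9, 10}.

Counting them gives 10 values.

Answer: 10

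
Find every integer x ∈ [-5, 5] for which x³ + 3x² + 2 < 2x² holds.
Holds for: {-5, -4, -3, -2}
Fails for: {-1, 0, 1, 2, 3, 4, 5}

Answer: {-5, -4, -3, -2}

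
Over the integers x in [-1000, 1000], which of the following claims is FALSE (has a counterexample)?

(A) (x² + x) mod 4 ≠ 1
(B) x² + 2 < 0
(A) For a polynomial with integer coefficients, its value mod 4 depends only on x mod 4, so it suffices to check one representative of each residue class, x = 0, 1, 2, 3:
x = 0: LHS = (0² + 0) mod 4 = 0 mod 4 = 0; 0 ≠ 1 — holds
x = 1: LHS = (1² + 1) mod 4 = 2 mod 4 = 2; 2 ≠ 1 — holds
x = 2: LHS = (2² + 2) mod 4 = 6 mod 4 = 2; 2 ≠ 1 — holds
x = 3: LHS = (3² + 3) mod 4 = 12 mod 4 = 0; 0 ≠ 1 — holds
The relation holds in every residue class, so the relation holds for every integer in [-1000, 1000].

(B) x = 0: LHS = 0² + 2 = 2; 2 < 0 — FAILS

Only (B) has a counterexample.

Answer: B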